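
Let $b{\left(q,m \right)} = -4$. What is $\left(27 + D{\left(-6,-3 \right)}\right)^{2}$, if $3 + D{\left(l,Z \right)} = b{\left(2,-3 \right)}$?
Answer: $400$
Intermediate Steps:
$D{\left(l,Z \right)} = -7$ ($D{\left(l,Z \right)} = -3 - 4 = -7$)
$\left(27 + D{\left(-6,-3 \right)}\right)^{2} = \left(27 - 7\right)^{2} = 20^{2} = 400$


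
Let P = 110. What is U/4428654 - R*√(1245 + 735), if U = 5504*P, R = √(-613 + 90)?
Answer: 302720/2214327 - 6*I*√28765 ≈ 0.13671 - 1017.6*I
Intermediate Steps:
R = I*√523 (R = √(-523) = I*√523 ≈ 22.869*I)
U = 605440 (U = 5504*110 = 605440)
U/4428654 - R*√(1245 + 735) = 605440/4428654 - I*√523*√(1245 + 735) = 605440*(1/4428654) - I*√523*√1980 = 302720/2214327 - I*√523*6*√55 = 302720/2214327 - 6*I*√28765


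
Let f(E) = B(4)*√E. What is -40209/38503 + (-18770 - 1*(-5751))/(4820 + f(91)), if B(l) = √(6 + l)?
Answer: -335023906615/89448205947 + 13019*√910/23231490 ≈ -3.7285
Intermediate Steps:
f(E) = √10*√E (f(E) = √(6 + 4)*√E = √10*√E)
-40209/38503 + (-18770 - 1*(-5751))/(4820 + f(91)) = -40209/38503 + (-18770 - 1*(-5751))/(4820 + √10*√91) = -40209*1/38503 + (-18770 + 5751)/(4820 + √910) = -40209/38503 - 13019/(4820 + √910)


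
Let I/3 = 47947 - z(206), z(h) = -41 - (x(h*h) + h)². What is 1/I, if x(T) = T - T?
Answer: 1/271272 ≈ 3.6863e-6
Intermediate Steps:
x(T) = 0
z(h) = -41 - h² (z(h) = -41 - (0 + h)² = -41 - h²)
I = 271272 (I = 3*(47947 - (-41 - 1*206²)) = 3*(47947 - (-41 - 1*42436)) = 3*(47947 - (-41 - 42436)) = 3*(47947 - 1*(-42477)) = 3*(47947 + 42477) = 3*90424 = 271272)
1/I = 1/271272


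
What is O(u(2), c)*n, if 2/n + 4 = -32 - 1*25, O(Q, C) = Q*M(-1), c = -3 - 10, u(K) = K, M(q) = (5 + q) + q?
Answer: -12/61 ≈ -0.19672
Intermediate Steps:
M(q) = 5 + 2*q
c = -13
O(Q, C) = 3*Q (O(Q, C) = Q*(5 + 2*(-1)) = Q*(5 - 2) = Q*3 = 3*Q)
n = -2/61 (n = 2/(-4 + (-32 - 1*25)) = 2/(-4 + (-32 - 25)) = 2/(-4 - 57) = 2/(-61) = 2*(-1/61) = -2/61 ≈ -0.032787)
O(u(2), c)*n = (3*2)*(-2/61) = 6*(-2/61) = -12/61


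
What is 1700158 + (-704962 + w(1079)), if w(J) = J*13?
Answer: 1009223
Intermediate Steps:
w(J) = 13*J
1700158 + (-704962 + w(1079)) = 1700158 + (-704962 + 13*1079) = 1700158 + (-704962 + 14027) = 1700158 - 690935 = 1009223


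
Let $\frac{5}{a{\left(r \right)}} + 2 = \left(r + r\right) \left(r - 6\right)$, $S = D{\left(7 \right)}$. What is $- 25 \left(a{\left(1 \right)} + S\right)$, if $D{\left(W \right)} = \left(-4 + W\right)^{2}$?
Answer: $- \frac{2575}{12} \approx -214.58$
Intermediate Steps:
$S = 9$ ($S = \left(-4 + 7\right)^{2} = 3^{2} = 9$)
$a{\left(r \right)} = \frac{5}{-2 + 2 r \left(-6 + r\right)}$ ($a{\left(r \right)} = \frac{5}{-2 + \left(r + r\right) \left(r - 6\right)} = \frac{5}{-2 + 2 r \left(-6 + r\right)}$)
$- 25 \left(a{\left(1 \right)} + S\right) = - 25 \left(\frac{5}{2 \left(-1 + 1^{2} - 6\right)} + 9\right) = - 25 \left(\frac{5}{2 \left(-1 + 1 - 6\right)} + 9\right) = - 25 \left(\frac{5}{2 \left(-6\right)} + 9\right) = - 25 \left(\frac{5}{2} \left(- \frac{1}{6}\right) + 9\right) = - 25 \left(- \frac{5}{12} + 9\right) = \left(-25\right) \frac{103}{12} = - \frac{2575}{12}$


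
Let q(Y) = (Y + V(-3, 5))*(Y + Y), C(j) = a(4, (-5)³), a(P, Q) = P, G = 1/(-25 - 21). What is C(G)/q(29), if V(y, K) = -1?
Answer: 1/406 ≈ 0.0024631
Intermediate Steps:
G = -1/46 (G = 1/(-46) = -1/46 ≈ -0.021739)
C(j) = 4
q(Y) = 2*Y*(-1 + Y) (q(Y) = (Y - 1)*(Y + Y) = (-1 + Y)*(2*Y) = 2*Y*(-1 + Y))
C(G)/q(29) = 4/((2*29*(-1 + 29))) = 4/((2*29*28)) = 4/1624 = 4*(1/1624) = 1/406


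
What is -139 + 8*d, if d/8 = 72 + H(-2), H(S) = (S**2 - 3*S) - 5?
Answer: 4789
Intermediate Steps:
H(S) = -5 + S**2 - 3*S
d = 616 (d = 8*(72 + (-5 + (-2)**2 - 3*(-2))) = 8*(72 + (-5 + 4 + 6)) = 8*(72 + 5) = 8*77 = 616)
-139 + 8*d = -139 + 8*616 = -139 + 4928 = 4789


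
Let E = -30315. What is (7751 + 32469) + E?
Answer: 9905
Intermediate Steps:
(7751 + 32469) + E = (7751 + 32469) - 30315 = 40220 - 30315 = 9905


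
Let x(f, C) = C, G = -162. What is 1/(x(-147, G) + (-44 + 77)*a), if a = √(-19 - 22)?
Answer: -18/7877 - 11*I*√41/23631 ≈ -0.0022851 - 0.0029806*I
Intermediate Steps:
a = I*√41 (a = √(-41) = I*√41 ≈ 6.4031*I)
1/(x(-147, G) + (-44 + 77)*a) = 1/(-162 + (-44 + 77)*(I*√41)) = 1/(-162 + 33*(I*√41)) = 1/(-162 + 33*I*√41)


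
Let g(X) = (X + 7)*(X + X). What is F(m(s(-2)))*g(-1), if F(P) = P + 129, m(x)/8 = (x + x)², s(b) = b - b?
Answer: -1548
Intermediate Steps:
s(b) = 0
m(x) = 32*x² (m(x) = 8*(x + x)² = 8*(2*x)² = 8*(4*x²) = 32*x²)
g(X) = 2*X*(7 + X) (g(X) = (7 + X)*(2*X) = 2*X*(7 + X))
F(P) = 129 + P
F(m(s(-2)))*g(-1) = (129 + 32*0²)*(2*(-1)*(7 - 1)) = (129 + 32*0)*(2*(-1)*6) = (129 + 0)*(-12) = 129*(-12) = -1548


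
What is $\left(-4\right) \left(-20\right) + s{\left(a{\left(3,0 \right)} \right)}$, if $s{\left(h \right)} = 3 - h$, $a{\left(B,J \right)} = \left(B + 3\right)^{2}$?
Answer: $47$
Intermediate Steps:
$a{\left(B,J \right)} = \left(3 + B\right)^{2}$
$\left(-4\right) \left(-20\right) + s{\left(a{\left(3,0 \right)} \right)} = \left(-4\right) \left(-20\right) + \left(3 - \left(3 + 3\right)^{2}\right) = 80 + \left(3 - 6^{2}\right) = 80 + \left(3 - 36\right) = 80 - 33 = 47$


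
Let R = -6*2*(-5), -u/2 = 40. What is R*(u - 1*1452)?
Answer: -91920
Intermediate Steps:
u = -80 (u = -2*40 = -80)
R = 60 (R = -12*(-5) = 60)
R*(u - 1*1452) = 60*(-80 - 1*1452) = 60*(-80 - 1452) = 60*(-1532) = -91920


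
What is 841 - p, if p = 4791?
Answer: -3950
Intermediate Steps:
841 - p = 841 - 1*4791 = 841 - 4791 = -3950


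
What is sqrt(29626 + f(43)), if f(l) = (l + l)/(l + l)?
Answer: sqrt(29627) ≈ 172.13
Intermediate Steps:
f(l) = 1 (f(l) = (2*l)/((2*l)) = (2*l)*(1/(2*l)) = 1)
sqrt(29626 + f(43)) = sqrt(29626 + 1) = sqrt(29627)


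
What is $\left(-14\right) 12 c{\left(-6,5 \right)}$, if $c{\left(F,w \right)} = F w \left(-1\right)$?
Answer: $-5040$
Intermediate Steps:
$c{\left(F,w \right)} = - F w$
$\left(-14\right) 12 c{\left(-6,5 \right)} = \left(-14\right) 12 \left(\left(-1\right) \left(-6\right) 5\right) = \left(-168\right) 30 = -5040$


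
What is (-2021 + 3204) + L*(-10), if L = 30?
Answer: 883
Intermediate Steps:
(-2021 + 3204) + L*(-10) = (-2021 + 3204) + 30*(-10) = 1183 - 300 = 883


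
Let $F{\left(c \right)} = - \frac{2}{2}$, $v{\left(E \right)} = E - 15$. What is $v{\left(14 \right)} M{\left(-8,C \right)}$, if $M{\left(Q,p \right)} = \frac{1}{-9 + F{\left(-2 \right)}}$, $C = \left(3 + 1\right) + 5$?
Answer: $\frac{1}{10} \approx 0.1$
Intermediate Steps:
$v{\left(E \right)} = -15 + E$ ($v{\left(E \right)} = E - 15 = -15 + E$)
$C = 9$ ($C = 4 + 5 = 9$)
$F{\left(c \right)} = -1$ ($F{\left(c \right)} = \left(-2\right) \frac{1}{2} = -1$)
$M{\left(Q,p \right)} = - \frac{1}{10}$ ($M{\left(Q,p \right)} = \frac{1}{-9 - 1} = \frac{1}{-10} = - \frac{1}{10}$)
$v{\left(14 \right)} M{\left(-8,C \right)} = \left(-15 + 14\right) \left(- \frac{1}{10}\right) = \left(-1\right) \left(- \frac{1}{10}\right) = \frac{1}{10}$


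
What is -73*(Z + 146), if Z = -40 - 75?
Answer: -2263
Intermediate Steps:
Z = -115
-73*(Z + 146) = -73*(-115 + 146) = -73*31 = -2263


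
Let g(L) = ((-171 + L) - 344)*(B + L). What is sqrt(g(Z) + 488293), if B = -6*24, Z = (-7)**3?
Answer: sqrt(906139) ≈ 951.91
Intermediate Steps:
Z = -343
B = -144
g(L) = (-515 + L)*(-144 + L) (g(L) = ((-171 + L) - 344)*(-144 + L) = (-515 + L)*(-144 + L))
sqrt(g(Z) + 488293) = sqrt((74160 + (-343)**2 - 659*(-343)) + 488293) = sqrt((74160 + 117649 + 226037) + 488293) = sqrt(417846 + 488293) = sqrt(906139)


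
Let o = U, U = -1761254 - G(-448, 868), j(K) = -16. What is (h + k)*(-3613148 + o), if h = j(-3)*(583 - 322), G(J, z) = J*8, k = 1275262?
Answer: -6826771568348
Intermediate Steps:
G(J, z) = 8*J
U = -1757670 (U = -1761254 - 8*(-448) = -1761254 - 1*(-3584) = -1761254 + 3584 = -1757670)
o = -1757670
h = -4176 (h = -16*(583 - 322) = -16*261 = -4176)
(h + k)*(-3613148 + o) = (-4176 + 1275262)*(-3613148 - 1757670) = 1271086*(-5370818) = -6826771568348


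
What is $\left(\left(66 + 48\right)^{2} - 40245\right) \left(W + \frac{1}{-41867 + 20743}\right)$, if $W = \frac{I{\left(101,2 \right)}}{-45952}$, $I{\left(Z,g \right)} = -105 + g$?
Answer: $- \frac{14508866295}{242672512} \approx -59.788$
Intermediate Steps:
$W = \frac{103}{45952}$ ($W = \frac{-105 + 2}{-45952} = \left(-103\right) \left(- \frac{1}{45952}\right) = \frac{103}{45952} \approx 0.0022415$)
$\left(\left(66 + 48\right)^{2} - 40245\right) \left(W + \frac{1}{-41867 + 20743}\right) = \left(\left(66 + 48\right)^{2} - 40245\right) \left(\frac{103}{45952} + \frac{1}{-41867 + 20743}\right) = \left(114^{2} - 40245\right) \left(\frac{103}{45952} + \frac{1}{-21124}\right) = \left(12996 - 40245\right) \left(\frac{103}{45952} - \frac{1}{21124}\right) = \left(-27249\right) \frac{532455}{242672512} = - \frac{14508866295}{242672512}$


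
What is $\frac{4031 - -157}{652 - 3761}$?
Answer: $- \frac{4188}{3109} \approx -1.3471$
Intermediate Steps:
$\frac{4031 - -157}{652 - 3761} = \frac{4031 + \left(\left(-1156 - 37\right) + 1350\right)}{-3109} = \left(4031 + \left(-1193 + 1350\right)\right) \left(- \frac{1}{3109}\right) = \left(4031 + 157\right) \left(- \frac{1}{3109}\right) = 4188 \left(- \frac{1}{3109}\right) = - \frac{4188}{3109}$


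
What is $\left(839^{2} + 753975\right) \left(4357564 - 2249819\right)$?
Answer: $3072873004520$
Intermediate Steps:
$\left(839^{2} + 753975\right) \left(4357564 - 2249819\right) = \left(703921 + 753975\right) 2107745 = 1457896 \cdot 2107745 = 3072873004520$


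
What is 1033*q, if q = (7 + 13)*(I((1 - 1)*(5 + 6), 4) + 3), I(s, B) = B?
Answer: 144620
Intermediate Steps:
q = 140 (q = (7 + 13)*(4 + 3) = 20*7 = 140)
1033*q = 1033*140 = 144620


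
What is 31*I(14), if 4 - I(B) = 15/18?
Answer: 589/6 ≈ 98.167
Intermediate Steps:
I(B) = 19/6 (I(B) = 4 - 15/18 = 4 - 1*5/6 = 4 - 5/6 = 19/6)
31*I(14) = 31*(19/6) = 589/6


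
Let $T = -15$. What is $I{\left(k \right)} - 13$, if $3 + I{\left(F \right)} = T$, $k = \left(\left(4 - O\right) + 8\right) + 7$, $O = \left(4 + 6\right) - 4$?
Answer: $-31$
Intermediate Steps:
$O = 6$ ($O = 10 - 4 = 6$)
$k = 13$ ($k = \left(\left(4 - 6\right) + 8\right) + 7 = \left(-2 + 8\right) + 7 = 6 + 7 = 13$)
$I{\left(F \right)} = -18$ ($I{\left(F \right)} = -3 - 15 = -18$)
$I{\left(k \right)} - 13 = -18 - 13 = -31$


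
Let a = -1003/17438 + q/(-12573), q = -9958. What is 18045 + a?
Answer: 3956490727715/219247974 ≈ 18046.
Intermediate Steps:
a = 161036885/219247974 (a = -1003/17438 - 9958/(-12573) = -1003*1/17438 - 9958*(-1/12573) = -1003/17438 + 9958/12573 = 161036885/219247974 ≈ 0.73450)
18045 + a = 18045 + 161036885/219247974 = 3956490727715/219247974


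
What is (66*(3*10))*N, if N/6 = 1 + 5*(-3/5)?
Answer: -23760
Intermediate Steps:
N = -12 (N = 6*(1 + 5*(-3/5)) = 6*(1 + 5*(-3*⅕)) = 6*(1 + 5*(-⅗)) = 6*(1 - 3) = 6*(-2) = -12)
(66*(3*10))*N = (66*(3*10))*(-12) = (66*30)*(-12) = 1980*(-12) = -23760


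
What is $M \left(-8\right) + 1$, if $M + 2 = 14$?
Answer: $-95$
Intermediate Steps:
$M = 12$ ($M = -2 + 14 = 12$)
$M \left(-8\right) + 1 = 12 \left(-8\right) + 1 = -96 + 1 = -95$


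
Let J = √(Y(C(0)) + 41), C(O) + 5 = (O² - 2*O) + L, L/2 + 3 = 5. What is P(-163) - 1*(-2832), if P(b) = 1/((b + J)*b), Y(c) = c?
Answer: 75130129/26529 + 2*√10/4324227 ≈ 2832.0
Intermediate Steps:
L = 4 (L = -6 + 2*5 = -6 + 10 = 4)
C(O) = -1 + O² - 2*O (C(O) = -5 + ((O² - 2*O) + 4) = -5 + (4 + O² - 2*O) = -1 + O² - 2*O)
J = 2*√10 (J = √((-1 + 0² - 2*0) + 41) = √((-1 + 0 + 0) + 41) = √(-1 + 41) = √40 = 2*√10 ≈ 6.3246)
P(b) = 1/(b*(b + 2*√10)) (P(b) = 1/((b + 2*√10)*b) = 1/(b*(b + 2*√10)))
P(-163) - 1*(-2832) = 1/((-163)*(-163 + 2*√10)) - 1*(-2832) = -1/(163*(-163 + 2*√10)) + 2832 = 2832 - 1/(163*(-163 + 2*√10))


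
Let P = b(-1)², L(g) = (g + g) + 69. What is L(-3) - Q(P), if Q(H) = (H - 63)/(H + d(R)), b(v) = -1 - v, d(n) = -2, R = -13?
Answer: 63/2 ≈ 31.500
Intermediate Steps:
L(g) = 69 + 2*g (L(g) = 2*g + 69 = 69 + 2*g)
P = 0 (P = (-1 - 1*(-1))² = (-1 + 1)² = 0² = 0)
Q(H) = (-63 + H)/(-2 + H) (Q(H) = (H - 63)/(H - 2) = (-63 + H)/(-2 + H))
L(-3) - Q(P) = (69 + 2*(-3)) - (-63 + 0)/(-2 + 0) = (69 - 6) - (-63)/(-2) = 63 - (-1)*(-63)/2 = 63 - 1*63/2 = 63 - 63/2 = 63/2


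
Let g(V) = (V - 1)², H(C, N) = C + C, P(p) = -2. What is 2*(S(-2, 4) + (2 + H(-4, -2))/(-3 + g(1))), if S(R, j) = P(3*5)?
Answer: 0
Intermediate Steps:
H(C, N) = 2*C
g(V) = (-1 + V)²
S(R, j) = -2
2*(S(-2, 4) + (2 + H(-4, -2))/(-3 + g(1))) = 2*(-2 + (2 + 2*(-4))/(-3 + (-1 + 1)²)) = 2*(-2 + (2 - 8)/(-3 + 0²)) = 2*(-2 - 6/(-3 + 0)) = 2*(-2 - 6/(-3)) = 2*(-2 - 6*(-⅓)) = 2*(-2 + 2) = 2*0 = 0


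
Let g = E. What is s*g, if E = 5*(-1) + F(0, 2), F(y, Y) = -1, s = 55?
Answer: -330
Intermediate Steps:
E = -6 (E = 5*(-1) - 1 = -5 - 1 = -6)
g = -6
s*g = 55*(-6) = -330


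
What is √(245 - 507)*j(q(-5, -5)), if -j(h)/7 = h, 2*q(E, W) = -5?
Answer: 35*I*√262/2 ≈ 283.26*I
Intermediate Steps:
q(E, W) = -5/2 (q(E, W) = (½)*(-5) = -5/2)
j(h) = -7*h
√(245 - 507)*j(q(-5, -5)) = √(245 - 507)*(-7*(-5/2)) = √(-262)*(35/2) = (I*√262)*(35/2) = 35*I*√262/2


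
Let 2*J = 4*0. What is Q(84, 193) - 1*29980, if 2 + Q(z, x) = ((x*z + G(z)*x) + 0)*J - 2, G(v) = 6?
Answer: -29984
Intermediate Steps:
J = 0 (J = (4*0)/2 = (1/2)*0 = 0)
Q(z, x) = -4 (Q(z, x) = -2 + (((x*z + 6*x) + 0)*0 - 2) = -2 + (((6*x + x*z) + 0)*0 - 2) = -2 + ((6*x + x*z)*0 - 2) = -2 + (0 - 2) = -2 - 2 = -4)
Q(84, 193) - 1*29980 = -4 - 1*29980 = -4 - 29980 = -29984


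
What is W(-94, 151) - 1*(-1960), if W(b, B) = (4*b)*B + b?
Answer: -54910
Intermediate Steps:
W(b, B) = b + 4*B*b (W(b, B) = 4*B*b + b = b + 4*B*b)
W(-94, 151) - 1*(-1960) = -94*(1 + 4*151) - 1*(-1960) = -94*(1 + 604) + 1960 = -94*605 + 1960 = -56870 + 1960 = -54910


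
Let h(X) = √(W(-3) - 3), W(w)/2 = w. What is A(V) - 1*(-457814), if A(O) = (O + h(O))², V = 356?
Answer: 584541 + 2136*I ≈ 5.8454e+5 + 2136.0*I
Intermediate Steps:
W(w) = 2*w
h(X) = 3*I (h(X) = √(2*(-3) - 3) = √(-6 - 3) = √(-9) = 3*I)
A(O) = (O + 3*I)²
A(V) - 1*(-457814) = (356 + 3*I)² - 1*(-457814) = (356 + 3*I)² + 457814 = 457814 + (356 + 3*I)²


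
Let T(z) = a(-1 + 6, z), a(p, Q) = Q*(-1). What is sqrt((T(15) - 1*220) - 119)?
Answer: I*sqrt(354) ≈ 18.815*I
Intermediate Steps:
a(p, Q) = -Q
T(z) = -z
sqrt((T(15) - 1*220) - 119) = sqrt((-1*15 - 1*220) - 119) = sqrt((-15 - 220) - 119) = sqrt(-235 - 119) = sqrt(-354) = I*sqrt(354)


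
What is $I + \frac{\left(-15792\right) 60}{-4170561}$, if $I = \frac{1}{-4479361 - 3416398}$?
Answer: $\frac{2493795132373}{10976581516933} \approx 0.22719$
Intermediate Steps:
$I = - \frac{1}{7895759}$ ($I = \frac{1}{-7895759} = - \frac{1}{7895759} \approx -1.2665 \cdot 10^{-7}$)
$I + \frac{\left(-15792\right) 60}{-4170561} = - \frac{1}{7895759} + \frac{\left(-15792\right) 60}{-4170561} = - \frac{1}{7895759} - - \frac{315840}{1390187} = - \frac{1}{7895759} + \frac{315840}{1390187} = \frac{2493795132373}{10976581516933}$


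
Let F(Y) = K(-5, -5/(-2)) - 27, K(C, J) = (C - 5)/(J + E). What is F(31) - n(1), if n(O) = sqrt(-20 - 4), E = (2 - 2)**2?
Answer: -31 - 2*I*sqrt(6) ≈ -31.0 - 4.899*I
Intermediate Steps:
E = 0 (E = 0**2 = 0)
n(O) = 2*I*sqrt(6) (n(O) = sqrt(-24) = 2*I*sqrt(6))
K(C, J) = (-5 + C)/J (K(C, J) = (C - 5)/(J + 0) = (-5 + C)/J)
F(Y) = -31 (F(Y) = (-5 - 5)/((-5/(-2))) - 27 = -10/(-5*(-1/2)) - 27 = -10/(5/2) - 27 = (2/5)*(-10) - 27 = -4 - 27 = -31)
F(31) - n(1) = -31 - 2*I*sqrt(6)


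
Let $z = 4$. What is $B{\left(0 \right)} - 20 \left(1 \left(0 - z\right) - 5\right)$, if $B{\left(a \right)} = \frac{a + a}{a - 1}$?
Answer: $180$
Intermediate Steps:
$B{\left(a \right)} = \frac{2 a}{-1 + a}$
$B{\left(0 \right)} - 20 \left(1 \left(0 - z\right) - 5\right) = 2 \cdot 0 \frac{1}{-1 + 0} - 20 \left(1 \left(0 - 4\right) - 5\right) = 2 \cdot 0 \frac{1}{-1} - 20 \left(1 \left(0 - 4\right) - 5\right) = 2 \cdot 0 \left(-1\right) - 20 \left(1 \left(-4\right) - 5\right) = 0 - 20 \left(-4 - 5\right) = 0 - -180 = 0 + 180 = 180$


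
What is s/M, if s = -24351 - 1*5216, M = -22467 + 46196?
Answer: -29567/23729 ≈ -1.2460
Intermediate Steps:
M = 23729
s = -29567 (s = -24351 - 5216 = -29567)
s/M = -29567/23729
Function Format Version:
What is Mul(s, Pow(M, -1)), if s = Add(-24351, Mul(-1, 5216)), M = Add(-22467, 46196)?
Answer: Rational(-29567, 23729) ≈ -1.2460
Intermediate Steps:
M = 23729
s = -29567 (s = Add(-24351, -5216) = -29567)
Mul(s, Pow(M, -1)) = Mul(-29567, Pow(23729, -1)) = Mul(-29567, Rational(1, 23729)) = Rational(-29567, 23729)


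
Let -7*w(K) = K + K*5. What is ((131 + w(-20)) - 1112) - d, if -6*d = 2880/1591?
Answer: -10731117/11137 ≈ -963.56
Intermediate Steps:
d = -480/1591 ≈ -0.30170
w(K) = -6*K/7 (w(K) = -(K + K*5)/7 = -(K + 5*K)/7 = -6*K/7)
((131 + w(-20)) - 1112) - d = ((131 - 6/7*(-20)) - 1112) - 1*(-480/1591) = ((131 + 120/7) - 1112) + 480/1591 = (1037/7 - 1112) + 480/1591 = -6747/7 + 480/1591 = -10731117/11137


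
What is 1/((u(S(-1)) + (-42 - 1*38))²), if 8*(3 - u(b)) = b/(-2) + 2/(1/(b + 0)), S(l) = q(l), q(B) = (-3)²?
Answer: 256/1585081 ≈ 0.00016151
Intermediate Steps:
q(B) = 9
S(l) = 9
u(b) = 3 - 3*b/16 (u(b) = 3 - (b/(-2) + 2/(1/(b + 0)))/8 = 3 - (b*(-½) + 2/(1/b))/8 = 3 - (-b/2 + 2*b)/8 = 3 - 3*b/16)
1/((u(S(-1)) + (-42 - 1*38))²) = 1/(((3 - 3/16*9) + (-42 - 1*38))²) = 1/(((3 - 27/16) + (-42 - 38))²) = 1/((21/16 - 80)²) = 1/((-1259/16)²) = 1/(1585081/256) = 256/1585081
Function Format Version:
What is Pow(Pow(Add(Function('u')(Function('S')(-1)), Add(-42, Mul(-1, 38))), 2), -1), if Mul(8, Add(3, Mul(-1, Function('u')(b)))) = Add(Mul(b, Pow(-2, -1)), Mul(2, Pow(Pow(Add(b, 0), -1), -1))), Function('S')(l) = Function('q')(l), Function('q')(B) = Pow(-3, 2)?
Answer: Rational(256, 1585081) ≈ 0.00016151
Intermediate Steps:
Function('q')(B) = 9
Function('S')(l) = 9
Function('u')(b) = Add(3, Mul(Rational(-3, 16), b)) (Function('u')(b) = Add(3, Mul(Rational(-1, 8), Add(Mul(b, Pow(-2, -1)), Mul(2, Pow(Pow(Add(b, 0), -1), -1))))) = Add(3, Mul(Rational(-1, 8), Add(Mul(b, Rational(-1, 2)), Mul(2, Pow(Pow(b, -1), -1))))) = Add(3, Mul(Rational(-1, 8), Add(Mul(Rational(-1, 2), b), Mul(2, b)))) = Add(3, Mul(Rational(-1, 8), Mul(Rational(3, 2), b))) = Add(3, Mul(Rational(-3, 16), b)))
Pow(Pow(Add(Function('u')(Function('S')(-1)), Add(-42, Mul(-1, 38))), 2), -1) = Pow(Pow(Add(Add(3, Mul(Rational(-3, 16), 9)), Add(-42, Mul(-1, 38))), 2), -1) = Pow(Pow(Add(Add(3, Rational(-27, 16)), Add(-42, -38)), 2), -1) = Pow(Pow(Add(Rational(21, 16), -80), 2), -1) = Pow(Pow(Rational(-1259, 16), 2), -1) = Pow(Rational(1585081, 256), -1) = Rational(256, 1585081)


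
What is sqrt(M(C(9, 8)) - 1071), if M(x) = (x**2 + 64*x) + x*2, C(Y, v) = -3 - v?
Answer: 2*I*sqrt(419) ≈ 40.939*I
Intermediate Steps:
M(x) = x**2 + 66*x (M(x) = (x**2 + 64*x) + 2*x = x**2 + 66*x)
sqrt(M(C(9, 8)) - 1071) = sqrt((-3 - 1*8)*(66 + (-3 - 1*8)) - 1071) = sqrt((-3 - 8)*(66 + (-3 - 8)) - 1071) = sqrt(-11*(66 - 11) - 1071) = sqrt(-11*55 - 1071) = sqrt(-605 - 1071) = sqrt(-1676) = 2*I*sqrt(419)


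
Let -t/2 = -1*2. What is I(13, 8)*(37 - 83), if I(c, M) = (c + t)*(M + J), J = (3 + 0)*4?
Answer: -15640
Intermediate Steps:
J = 12 (J = 3*4 = 12)
t = 4 (t = -(-2)*2 = -2*(-2) = 4)
I(c, M) = (4 + c)*(12 + M) (I(c, M) = (c + 4)*(M + 12) = (4 + c)*(12 + M))
I(13, 8)*(37 - 83) = (48 + 4*8 + 12*13 + 8*13)*(37 - 83) = (48 + 32 + 156 + 104)*(-46) = 340*(-46) = -15640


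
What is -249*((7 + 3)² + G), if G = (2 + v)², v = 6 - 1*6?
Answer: -25896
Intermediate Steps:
v = 0 (v = 6 - 6 = 0)
G = 4 (G = (2 + 0)² = 2² = 4)
-249*((7 + 3)² + G) = -249*((7 + 3)² + 4) = -249*(10² + 4) = -249*(100 + 4) = -249*104 = -25896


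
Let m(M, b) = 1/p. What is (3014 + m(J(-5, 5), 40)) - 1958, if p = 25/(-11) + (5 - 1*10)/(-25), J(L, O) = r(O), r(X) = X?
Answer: 120329/114 ≈ 1055.5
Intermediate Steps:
J(L, O) = O
p = -114/55 (p = 25*(-1/11) + (5 - 10)*(-1/25) = -25/11 - 5*(-1/25) = -25/11 + 1/5 = -114/55 ≈ -2.0727)
m(M, b) = -55/114 (m(M, b) = 1/(-114/55) = -55/114)
(3014 + m(J(-5, 5), 40)) - 1958 = (3014 - 55/114) - 1958 = 343541/114 - 1958 = 120329/114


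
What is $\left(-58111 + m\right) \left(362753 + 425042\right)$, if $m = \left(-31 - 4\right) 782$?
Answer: $-67341504395$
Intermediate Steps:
$m = -27370$ ($m = \left(-31 - 4\right) 782 = \left(-35\right) 782 = -27370$)
$\left(-58111 + m\right) \left(362753 + 425042\right) = \left(-58111 - 27370\right) \left(362753 + 425042\right) = \left(-85481\right) 787795 = -67341504395$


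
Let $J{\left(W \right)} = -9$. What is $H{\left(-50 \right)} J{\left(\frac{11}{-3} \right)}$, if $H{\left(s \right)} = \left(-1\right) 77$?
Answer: $693$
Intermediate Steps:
$H{\left(s \right)} = -77$
$H{\left(-50 \right)} J{\left(\frac{11}{-3} \right)} = \left(-77\right) \left(-9\right) = 693$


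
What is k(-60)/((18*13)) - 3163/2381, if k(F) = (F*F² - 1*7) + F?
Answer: -515195669/557154 ≈ -924.69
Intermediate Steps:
k(F) = -7 + F + F³ (k(F) = (F³ - 7) + F = (-7 + F³) + F = -7 + F + F³)
k(-60)/((18*13)) - 3163/2381 = (-7 - 60 + (-60)³)/((18*13)) - 3163/2381 = (-7 - 60 - 216000)/234 - 3163*1/2381 = -216067*1/234 - 3163/2381 = -216067/234 - 3163/2381 = -515195669/557154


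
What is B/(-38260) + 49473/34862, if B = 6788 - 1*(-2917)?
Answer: 155450127/133382012 ≈ 1.1655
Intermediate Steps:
B = 9705 (B = 6788 + 2917 = 9705)
B/(-38260) + 49473/34862 = 9705/(-38260) + 49473/34862 = 9705*(-1/38260) + 49473*(1/34862) = -1941/7652 + 49473/34862 = 155450127/133382012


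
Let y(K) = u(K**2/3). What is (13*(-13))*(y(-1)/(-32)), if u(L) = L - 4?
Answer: -1859/96 ≈ -19.365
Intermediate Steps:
u(L) = -4 + L
y(K) = -4 + K**2/3
(13*(-13))*(y(-1)/(-32)) = (13*(-13))*((-4 + (1/3)*(-1)**2)/(-32)) = -169*(-4 + (1/3)*1)*(-1)/32 = -169*(-4 + 1/3)*(-1)/32 = -(-1859)*(-1)/(3*32) = -169*11/96 = -1859/96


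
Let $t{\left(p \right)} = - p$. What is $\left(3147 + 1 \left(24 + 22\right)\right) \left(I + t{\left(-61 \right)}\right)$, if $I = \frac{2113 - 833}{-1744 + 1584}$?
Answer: $169229$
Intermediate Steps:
$I = -8$ ($I = \frac{1280}{-160} = 1280 \left(- \frac{1}{160}\right) = -8$)
$\left(3147 + 1 \left(24 + 22\right)\right) \left(I + t{\left(-61 \right)}\right) = \left(3147 + 1 \left(24 + 22\right)\right) \left(-8 - -61\right) = \left(3147 + 1 \cdot 46\right) \left(-8 + 61\right) = \left(3147 + 46\right) 53 = 3193 \cdot 53 = 169229$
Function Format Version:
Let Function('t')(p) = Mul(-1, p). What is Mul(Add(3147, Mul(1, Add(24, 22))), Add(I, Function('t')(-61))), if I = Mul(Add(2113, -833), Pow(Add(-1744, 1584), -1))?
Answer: 169229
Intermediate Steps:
I = -8 (I = Mul(1280, Pow(-160, -1)) = Mul(1280, Rational(-1, 160)) = -8)
Mul(Add(3147, Mul(1, Add(24, 22))), Add(I, Function('t')(-61))) = Mul(Add(3147, Mul(1, Add(24, 22))), Add(-8, Mul(-1, -61))) = Mul(Add(3147, Mul(1, 46)), Add(-8, 61)) = Mul(Add(3147, 46), 53) = Mul(3193, 53) = 169229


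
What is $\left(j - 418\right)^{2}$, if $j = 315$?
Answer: $10609$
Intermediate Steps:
$\left(j - 418\right)^{2} = \left(315 - 418\right)^{2} = \left(-103\right)^{2} = 10609$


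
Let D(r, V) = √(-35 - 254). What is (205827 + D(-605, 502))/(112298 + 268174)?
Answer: 68609/126824 + 17*I/380472 ≈ 0.54098 + 4.4681e-5*I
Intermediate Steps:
D(r, V) = 17*I (D(r, V) = √(-289) = 17*I)
(205827 + D(-605, 502))/(112298 + 268174) = (205827 + 17*I)/(112298 + 268174) = (205827 + 17*I)/380472 = (205827 + 17*I)*(1/380472) = 68609/126824 + 17*I/380472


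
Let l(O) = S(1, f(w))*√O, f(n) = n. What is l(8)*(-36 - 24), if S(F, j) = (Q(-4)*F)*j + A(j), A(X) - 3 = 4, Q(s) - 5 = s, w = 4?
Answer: -1320*√2 ≈ -1866.8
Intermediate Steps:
Q(s) = 5 + s
A(X) = 7 (A(X) = 3 + 4 = 7)
S(F, j) = 7 + F*j (S(F, j) = ((5 - 4)*F)*j + 7 = (1*F)*j + 7 = F*j + 7 = 7 + F*j)
l(O) = 11*√O (l(O) = (7 + 1*4)*√O = (7 + 4)*√O = 11*√O)
l(8)*(-36 - 24) = (11*√8)*(-36 - 24) = (11*(2*√2))*(-60) = (22*√2)*(-60) = -1320*√2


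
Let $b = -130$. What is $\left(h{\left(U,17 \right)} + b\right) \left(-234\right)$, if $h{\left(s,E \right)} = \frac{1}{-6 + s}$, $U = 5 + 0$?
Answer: $30654$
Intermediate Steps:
$U = 5$
$\left(h{\left(U,17 \right)} + b\right) \left(-234\right) = \left(\frac{1}{-6 + 5} - 130\right) \left(-234\right) = \left(\frac{1}{-1} - 130\right) \left(-234\right) = \left(-1 - 130\right) \left(-234\right) = \left(-131\right) \left(-234\right) = 30654$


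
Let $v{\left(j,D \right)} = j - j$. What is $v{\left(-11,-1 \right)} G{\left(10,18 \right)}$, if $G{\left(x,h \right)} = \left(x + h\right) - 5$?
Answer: $0$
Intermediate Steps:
$v{\left(j,D \right)} = 0$
$G{\left(x,h \right)} = -5 + h + x$ ($G{\left(x,h \right)} = \left(h + x\right) - 5 = -5 + h + x$)
$v{\left(-11,-1 \right)} G{\left(10,18 \right)} = 0 \left(-5 + 18 + 10\right) = 0 \cdot 23 = 0$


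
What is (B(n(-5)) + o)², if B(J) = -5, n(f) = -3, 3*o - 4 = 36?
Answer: 625/9 ≈ 69.444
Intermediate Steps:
o = 40/3 (o = 4/3 + (⅓)*36 = 4/3 + 12 = 40/3 ≈ 13.333)
(B(n(-5)) + o)² = (-5 + 40/3)² = (25/3)² = 625/9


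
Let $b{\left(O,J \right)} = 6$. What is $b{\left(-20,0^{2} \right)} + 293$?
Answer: $299$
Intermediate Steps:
$b{\left(-20,0^{2} \right)} + 293 = 6 + 293 = 299$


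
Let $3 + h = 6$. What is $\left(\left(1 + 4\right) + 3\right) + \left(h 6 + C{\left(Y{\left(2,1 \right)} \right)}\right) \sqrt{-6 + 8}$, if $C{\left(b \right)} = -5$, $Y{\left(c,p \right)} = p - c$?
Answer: $8 + 13 \sqrt{2} \approx 26.385$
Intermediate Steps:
$h = 3$ ($h = -3 + 6 = 3$)
$\left(\left(1 + 4\right) + 3\right) + \left(h 6 + C{\left(Y{\left(2,1 \right)} \right)}\right) \sqrt{-6 + 8} = \left(\left(1 + 4\right) + 3\right) + \left(3 \cdot 6 - 5\right) \sqrt{-6 + 8} = \left(5 + 3\right) + \left(18 - 5\right) \sqrt{2} = 8 + 13 \sqrt{2}$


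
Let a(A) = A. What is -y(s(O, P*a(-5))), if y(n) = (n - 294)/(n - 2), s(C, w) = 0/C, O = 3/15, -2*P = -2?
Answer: -147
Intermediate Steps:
P = 1 (P = -1/2*(-2) = 1)
O = 1/5 (O = 3*(1/15) = 1/5 ≈ 0.20000)
s(C, w) = 0
y(n) = (-294 + n)/(-2 + n)
-y(s(O, P*a(-5))) = -(-294 + 0)/(-2 + 0) = -(-294)/(-2) = -(-1)*(-294)/2 = -1*147 = -147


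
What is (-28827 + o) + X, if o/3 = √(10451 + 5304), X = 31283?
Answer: 2456 + 3*√15755 ≈ 2832.6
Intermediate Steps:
o = 3*√15755 (o = 3*√(10451 + 5304) = 3*√15755 ≈ 376.56)
(-28827 + o) + X = (-28827 + 3*√15755) + 31283 = 2456 + 3*√15755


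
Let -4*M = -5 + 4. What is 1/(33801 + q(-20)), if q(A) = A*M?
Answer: 1/33796 ≈ 2.9589e-5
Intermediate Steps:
M = 1/4 (M = -(-5 + 4)/4 = -1/4*(-1) = 1/4 ≈ 0.25000)
q(A) = A/4 (q(A) = A*(1/4) = A/4)
1/(33801 + q(-20)) = 1/(33801 + (1/4)*(-20)) = 1/(33801 - 5) = 1/33796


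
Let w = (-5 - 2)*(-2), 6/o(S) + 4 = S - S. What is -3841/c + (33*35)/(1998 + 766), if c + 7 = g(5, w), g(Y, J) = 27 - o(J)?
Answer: -21183383/118852 ≈ -178.23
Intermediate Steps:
o(S) = -3/2 (o(S) = 6/(-4 + (S - S)) = 6/(-4 + 0) = 6/(-4) = 6*(-¼) = -3/2)
w = 14 (w = -7*(-2) = 14)
g(Y, J) = 57/2 (g(Y, J) = 27 - 1*(-3/2) = 27 + 3/2 = 57/2)
c = 43/2 (c = -7 + 57/2 = 43/2 ≈ 21.500)
-3841/c + (33*35)/(1998 + 766) = -3841/43/2 + (33*35)/(1998 + 766) = -3841*2/43 + 1155/2764 = -7682/43 + 1155*(1/2764) = -7682/43 + 1155/2764 = -21183383/118852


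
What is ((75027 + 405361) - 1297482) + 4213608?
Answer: 3396514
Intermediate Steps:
((75027 + 405361) - 1297482) + 4213608 = (480388 - 1297482) + 4213608 = -817094 + 4213608 = 3396514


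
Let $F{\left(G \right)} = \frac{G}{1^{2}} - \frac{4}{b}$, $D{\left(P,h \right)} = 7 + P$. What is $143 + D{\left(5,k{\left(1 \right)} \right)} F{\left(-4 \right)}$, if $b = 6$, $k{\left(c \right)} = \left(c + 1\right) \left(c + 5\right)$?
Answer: $87$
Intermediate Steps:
$k{\left(c \right)} = \left(1 + c\right) \left(5 + c\right)$
$F{\left(G \right)} = - \frac{2}{3} + G$ ($F{\left(G \right)} = \frac{G}{1^{2}} - \frac{4}{6} = \frac{G}{1} - \frac{2}{3} = G 1 - \frac{2}{3} = G - \frac{2}{3} = - \frac{2}{3} + G$)
$143 + D{\left(5,k{\left(1 \right)} \right)} F{\left(-4 \right)} = 143 + \left(7 + 5\right) \left(- \frac{2}{3} - 4\right) = 143 + 12 \left(- \frac{14}{3}\right) = 143 - 56 = 87$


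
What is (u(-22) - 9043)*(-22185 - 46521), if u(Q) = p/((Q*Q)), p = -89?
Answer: 13669061823/22 ≈ 6.2132e+8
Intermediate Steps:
u(Q) = -89/Q²
(u(-22) - 9043)*(-22185 - 46521) = (-89/(-22)² - 9043)*(-22185 - 46521) = (-89*1/484 - 9043)*(-68706) = (-89/484 - 9043)*(-68706) = -4376901/484*(-68706) = 13669061823/22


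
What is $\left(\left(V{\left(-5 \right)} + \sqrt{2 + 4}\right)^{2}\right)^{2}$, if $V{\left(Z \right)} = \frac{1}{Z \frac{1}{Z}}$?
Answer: $\left(1 + \sqrt{6}\right)^{4} \approx 141.59$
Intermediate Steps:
$V{\left(Z \right)} = 1$ ($V{\left(Z \right)} = 1^{-1} = 1$)
$\left(\left(V{\left(-5 \right)} + \sqrt{2 + 4}\right)^{2}\right)^{2} = \left(\left(1 + \sqrt{2 + 4}\right)^{2}\right)^{2} = \left(\left(1 + \sqrt{6}\right)^{2}\right)^{2} = \left(1 + \sqrt{6}\right)^{4}$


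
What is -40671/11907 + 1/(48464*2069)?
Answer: -453129238981/132659877168 ≈ -3.4157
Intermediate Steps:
-40671/11907 + 1/(48464*2069) = -40671*1/11907 + (1/48464)*(1/2069) = -4519/1323 + 1/100272016 = -453129238981/132659877168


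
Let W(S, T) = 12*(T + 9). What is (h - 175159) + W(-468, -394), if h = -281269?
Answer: -461048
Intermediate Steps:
W(S, T) = 108 + 12*T (W(S, T) = 12*(9 + T) = 108 + 12*T)
(h - 175159) + W(-468, -394) = (-281269 - 175159) + (108 + 12*(-394)) = -456428 + (108 - 4728) = -456428 - 4620 = -461048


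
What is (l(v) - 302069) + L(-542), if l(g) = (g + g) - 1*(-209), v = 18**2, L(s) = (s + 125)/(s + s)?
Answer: -326513391/1084 ≈ -3.0121e+5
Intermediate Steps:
L(s) = (125 + s)/(2*s) (L(s) = (125 + s)/((2*s)) = (125 + s)*(1/(2*s)) = (125 + s)/(2*s))
v = 324
l(g) = 209 + 2*g (l(g) = 2*g + 209 = 209 + 2*g)
(l(v) - 302069) + L(-542) = ((209 + 2*324) - 302069) + (1/2)*(125 - 542)/(-542) = ((209 + 648) - 302069) + (1/2)*(-1/542)*(-417) = (857 - 302069) + 417/1084 = -301212 + 417/1084 = -326513391/1084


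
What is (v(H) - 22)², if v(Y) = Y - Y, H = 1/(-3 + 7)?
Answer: 484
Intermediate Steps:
H = ¼ (H = 1/4 = ¼ ≈ 0.25000)
v(Y) = 0
(v(H) - 22)² = (0 - 22)² = (-22)² = 484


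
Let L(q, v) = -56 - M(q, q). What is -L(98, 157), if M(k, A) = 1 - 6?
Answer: 51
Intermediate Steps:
M(k, A) = -5
L(q, v) = -51 (L(q, v) = -56 - 1*(-5) = -56 + 5 = -51)
-L(98, 157) = -1*(-51) = 51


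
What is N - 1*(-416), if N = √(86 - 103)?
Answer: 416 + I*√17 ≈ 416.0 + 4.1231*I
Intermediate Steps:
N = I*√17 (N = √(-17) = I*√17 ≈ 4.1231*I)
N - 1*(-416) = I*√17 - 1*(-416) = I*√17 + 416 = 416 + I*√17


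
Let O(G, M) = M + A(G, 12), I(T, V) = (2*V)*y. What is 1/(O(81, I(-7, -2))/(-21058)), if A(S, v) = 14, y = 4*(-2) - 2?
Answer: -10529/27 ≈ -389.96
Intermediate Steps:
y = -10 (y = -8 - 2 = -10)
I(T, V) = -20*V (I(T, V) = (2*V)*(-10) = -20*V)
O(G, M) = 14 + M (O(G, M) = M + 14 = 14 + M)
1/(O(81, I(-7, -2))/(-21058)) = 1/((14 - 20*(-2))/(-21058)) = 1/((14 + 40)*(-1/21058)) = 1/(54*(-1/21058)) = 1/(-27/10529) = -10529/27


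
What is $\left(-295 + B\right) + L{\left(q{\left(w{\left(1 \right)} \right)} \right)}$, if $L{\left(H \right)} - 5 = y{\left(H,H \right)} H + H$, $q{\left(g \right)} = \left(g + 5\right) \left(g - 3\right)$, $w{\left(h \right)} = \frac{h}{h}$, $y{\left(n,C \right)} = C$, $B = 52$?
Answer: $-106$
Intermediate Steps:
$w{\left(h \right)} = 1$
$q{\left(g \right)} = \left(-3 + g\right) \left(5 + g\right)$ ($q{\left(g \right)} = \left(5 + g\right) \left(-3 + g\right) = \left(-3 + g\right) \left(5 + g\right)$)
$L{\left(H \right)} = 5 + H + H^{2}$ ($L{\left(H \right)} = 5 + \left(H H + H\right) = 5 + \left(H^{2} + H\right) = 5 + \left(H + H^{2}\right) = 5 + H + H^{2}$)
$\left(-295 + B\right) + L{\left(q{\left(w{\left(1 \right)} \right)} \right)} = \left(-295 + 52\right) + \left(5 + \left(-15 + 1^{2} + 2 \cdot 1\right) + \left(-15 + 1^{2} + 2 \cdot 1\right)^{2}\right) = -243 + \left(5 + \left(-15 + 1 + 2\right) + \left(-15 + 1 + 2\right)^{2}\right) = -243 + \left(5 - 12 + \left(-12\right)^{2}\right) = -243 + \left(5 - 12 + 144\right) = -243 + 137 = -106$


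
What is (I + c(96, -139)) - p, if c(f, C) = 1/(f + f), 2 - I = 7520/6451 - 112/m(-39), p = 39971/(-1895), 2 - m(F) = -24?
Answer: 800655623681/30512713920 ≈ 26.240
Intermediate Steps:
m(F) = 26 (m(F) = 2 - 1*(-24) = 2 + 24 = 26)
p = -39971/1895 (p = 39971*(-1/1895) = -39971/1895 ≈ -21.093)
I = 431222/83863 (I = 2 - (7520/6451 - 112/26) = 2 - (7520*(1/6451) - 112*1/26) = 2 - (7520/6451 - 56/13) = 2 - 1*(-263496/83863) = 2 + 263496/83863 = 431222/83863 ≈ 5.1420)
c(f, C) = 1/(2*f)
(I + c(96, -139)) - p = (431222/83863 + (½)/96) - 1*(-39971/1895) = (431222/83863 + (½)*(1/96)) + 39971/1895 = (431222/83863 + 1/192) + 39971/1895 = 82878487/16101696 + 39971/1895 = 800655623681/30512713920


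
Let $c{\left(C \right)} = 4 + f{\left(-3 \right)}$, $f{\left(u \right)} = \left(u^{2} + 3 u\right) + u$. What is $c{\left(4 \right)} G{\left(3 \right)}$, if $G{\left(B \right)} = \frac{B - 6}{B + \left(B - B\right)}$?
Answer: $-1$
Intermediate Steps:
$f{\left(u \right)} = u^{2} + 4 u$
$G{\left(B \right)} = \frac{-6 + B}{B}$ ($G{\left(B \right)} = \frac{-6 + B}{B + 0} = \frac{-6 + B}{B}$)
$c{\left(C \right)} = 1$ ($c{\left(C \right)} = 4 - 3 \left(4 - 3\right) = 4 - 3 = 1$)
$c{\left(4 \right)} G{\left(3 \right)} = 1 \frac{-6 + 3}{3} = 1 \cdot \frac{1}{3} \left(-3\right) = 1 \left(-1\right) = -1$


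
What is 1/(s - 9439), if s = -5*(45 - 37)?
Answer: -1/9479 ≈ -0.00010550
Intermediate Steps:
s = -40 (s = -5*8 = -40)
1/(s - 9439) = 1/(-40 - 9439) = 1/(-9479) = -1/9479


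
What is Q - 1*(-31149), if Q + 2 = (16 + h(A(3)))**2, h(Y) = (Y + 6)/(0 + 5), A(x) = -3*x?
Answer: 784604/25 ≈ 31384.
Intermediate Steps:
h(Y) = 6/5 + Y/5 (h(Y) = (6 + Y)/5 = (6 + Y)*(1/5) = 6/5 + Y/5)
Q = 5879/25 (Q = -2 + (16 + (6/5 + (-3*3)/5))**2 = -2 + (16 + (6/5 + (1/5)*(-9)))**2 = -2 + (16 + (6/5 - 9/5))**2 = -2 + (16 - 3/5)**2 = -2 + (77/5)**2 = -2 + 5929/25 = 5879/25 ≈ 235.16)
Q - 1*(-31149) = 5879/25 - 1*(-31149) = 5879/25 + 31149 = 784604/25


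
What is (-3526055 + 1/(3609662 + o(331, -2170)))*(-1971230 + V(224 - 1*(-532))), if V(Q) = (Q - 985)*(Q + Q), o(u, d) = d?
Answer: 14739409445336121601/1803746 ≈ 8.1716e+12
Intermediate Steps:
V(Q) = 2*Q*(-985 + Q) (V(Q) = (-985 + Q)*(2*Q) = 2*Q*(-985 + Q))
(-3526055 + 1/(3609662 + o(331, -2170)))*(-1971230 + V(224 - 1*(-532))) = (-3526055 + 1/(3609662 - 2170))*(-1971230 + 2*(224 - 1*(-532))*(-985 + (224 - 1*(-532)))) = (-3526055 + 1/3607492)*(-1971230 + 2*(224 + 532)*(-985 + (224 + 532))) = (-3526055 + 1/3607492)*(-1971230 + 2*756*(-985 + 756)) = -12720215204059*(-1971230 + 2*756*(-229))/3607492 = -12720215204059*(-1971230 - 346248)/3607492 = -12720215204059/3607492*(-2317478) = 14739409445336121601/1803746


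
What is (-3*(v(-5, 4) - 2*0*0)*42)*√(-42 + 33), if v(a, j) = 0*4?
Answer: 0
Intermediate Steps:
v(a, j) = 0
(-3*(v(-5, 4) - 2*0*0)*42)*√(-42 + 33) = (-3*(0 - 2*0*0)*42)*√(-42 + 33) = (-3*(0 + 0*0)*42)*√(-9) = (-3*(0 + 0)*42)*(3*I) = (-3*0*42)*(3*I) = (0*42)*(3*I) = 0*(3*I) = 0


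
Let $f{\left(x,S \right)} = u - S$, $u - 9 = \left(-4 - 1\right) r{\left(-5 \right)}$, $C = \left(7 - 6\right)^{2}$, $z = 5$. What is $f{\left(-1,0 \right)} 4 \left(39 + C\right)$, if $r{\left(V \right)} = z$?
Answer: $-2560$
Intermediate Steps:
$r{\left(V \right)} = 5$
$C = 1$ ($C = 1^{2} = 1$)
$u = -16$ ($u = 9 + \left(-4 - 1\right) 5 = 9 - 25 = -16$)
$f{\left(x,S \right)} = -16 - S$
$f{\left(-1,0 \right)} 4 \left(39 + C\right) = \left(-16 - 0\right) 4 \left(39 + 1\right) = \left(-16 + 0\right) 4 \cdot 40 = \left(-16\right) 4 \cdot 40 = \left(-64\right) 40 = -2560$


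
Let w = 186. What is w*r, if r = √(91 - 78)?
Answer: 186*√13 ≈ 670.63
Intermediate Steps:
r = √13 ≈ 3.6056
w*r = 186*√13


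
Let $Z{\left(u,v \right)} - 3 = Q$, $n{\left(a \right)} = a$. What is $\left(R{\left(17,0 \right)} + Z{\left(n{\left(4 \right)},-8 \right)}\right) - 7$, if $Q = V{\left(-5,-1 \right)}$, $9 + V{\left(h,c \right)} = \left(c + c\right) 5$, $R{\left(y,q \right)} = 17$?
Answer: $-6$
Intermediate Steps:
$V{\left(h,c \right)} = -9 + 10 c$ ($V{\left(h,c \right)} = -9 + \left(c + c\right) 5 = -9 + 2 c 5 = -9 + 10 c$)
$Q = -19$ ($Q = -9 + 10 \left(-1\right) = -9 - 10 = -19$)
$Z{\left(u,v \right)} = -16$ ($Z{\left(u,v \right)} = 3 - 19 = -16$)
$\left(R{\left(17,0 \right)} + Z{\left(n{\left(4 \right)},-8 \right)}\right) - 7 = \left(17 - 16\right) - 7 = 1 - 7 = -6$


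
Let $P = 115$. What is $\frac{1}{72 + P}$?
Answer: $\frac{1}{187} \approx 0.0053476$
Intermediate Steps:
$\frac{1}{72 + P} = \frac{1}{72 + 115} = \frac{1}{187}$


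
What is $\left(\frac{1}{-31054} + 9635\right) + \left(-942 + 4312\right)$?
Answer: $\frac{403857269}{31054} \approx 13005.0$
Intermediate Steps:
$\left(\frac{1}{-31054} + 9635\right) + \left(-942 + 4312\right) = \left(- \frac{1}{31054} + 9635\right) + 3370 = \frac{299205289}{31054} + 3370 = \frac{403857269}{31054}$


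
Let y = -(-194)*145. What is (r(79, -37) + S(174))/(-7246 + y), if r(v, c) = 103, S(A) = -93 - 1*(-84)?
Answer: 47/10442 ≈ 0.0045011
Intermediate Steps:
S(A) = -9 (S(A) = -93 + 84 = -9)
y = 28130 (y = -1*(-28130) = 28130)
(r(79, -37) + S(174))/(-7246 + y) = (103 - 9)/(-7246 + 28130) = 94/20884 = 94*(1/20884) = 47/10442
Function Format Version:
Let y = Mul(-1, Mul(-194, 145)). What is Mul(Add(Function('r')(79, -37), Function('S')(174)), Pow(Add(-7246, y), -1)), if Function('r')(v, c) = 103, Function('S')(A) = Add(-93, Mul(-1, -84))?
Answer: Rational(47, 10442) ≈ 0.0045011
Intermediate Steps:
Function('S')(A) = -9 (Function('S')(A) = Add(-93, 84) = -9)
y = 28130 (y = Mul(-1, -28130) = 28130)
Mul(Add(Function('r')(79, -37), Function('S')(174)), Pow(Add(-7246, y), -1)) = Mul(Add(103, -9), Pow(Add(-7246, 28130), -1)) = Mul(94, Pow(20884, -1)) = Mul(94, Rational(1, 20884)) = Rational(47, 10442)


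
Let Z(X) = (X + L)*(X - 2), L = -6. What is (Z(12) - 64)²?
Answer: 16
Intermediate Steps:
Z(X) = (-6 + X)*(-2 + X) (Z(X) = (X - 6)*(X - 2) = (-6 + X)*(-2 + X))
(Z(12) - 64)² = ((12 + 12² - 8*12) - 64)² = ((12 + 144 - 96) - 64)² = (60 - 64)² = (-4)² = 16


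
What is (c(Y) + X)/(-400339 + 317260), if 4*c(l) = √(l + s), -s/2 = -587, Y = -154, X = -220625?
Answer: 220625/83079 - √255/166158 ≈ 2.6555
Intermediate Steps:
s = 1174 (s = -2*(-587) = 1174)
c(l) = √(1174 + l)/4 (c(l) = √(l + 1174)/4 = √(1174 + l)/4)
(c(Y) + X)/(-400339 + 317260) = (√(1174 - 154)/4 - 220625)/(-400339 + 317260) = (√1020/4 - 220625)/(-83079) = ((2*√255)/4 - 220625)*(-1/83079) = (√255/2 - 220625)*(-1/83079) = (-220625 + √255/2)*(-1/83079) = 220625/83079 - √255/166158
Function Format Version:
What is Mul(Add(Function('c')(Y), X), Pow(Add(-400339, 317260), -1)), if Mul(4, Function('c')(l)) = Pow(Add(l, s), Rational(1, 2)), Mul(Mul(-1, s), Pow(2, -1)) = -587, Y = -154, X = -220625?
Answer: Add(Rational(220625, 83079), Mul(Rational(-1, 166158), Pow(255, Rational(1, 2)))) ≈ 2.6555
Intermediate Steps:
s = 1174 (s = Mul(-2, -587) = 1174)
Function('c')(l) = Mul(Rational(1, 4), Pow(Add(1174, l), Rational(1, 2))) (Function('c')(l) = Mul(Rational(1, 4), Pow(Add(l, 1174), Rational(1, 2))) = Mul(Rational(1, 4), Pow(Add(1174, l), Rational(1, 2))))
Mul(Add(Function('c')(Y), X), Pow(Add(-400339, 317260), -1)) = Mul(Add(Mul(Rational(1, 4), Pow(Add(1174, -154), Rational(1, 2))), -220625), Pow(Add(-400339, 317260), -1)) = Mul(Add(Mul(Rational(1, 4), Pow(1020, Rational(1, 2))), -220625), Pow(-83079, -1)) = Mul(Add(Mul(Rational(1, 4), Mul(2, Pow(255, Rational(1, 2)))), -220625), Rational(-1, 83079)) = Mul(Add(Mul(Rational(1, 2), Pow(255, Rational(1, 2))), -220625), Rational(-1, 83079)) = Mul(Add(-220625, Mul(Rational(1, 2), Pow(255, Rational(1, 2)))), Rational(-1, 83079)) = Add(Rational(220625, 83079), Mul(Rational(-1, 166158), Pow(255, Rational(1, 2))))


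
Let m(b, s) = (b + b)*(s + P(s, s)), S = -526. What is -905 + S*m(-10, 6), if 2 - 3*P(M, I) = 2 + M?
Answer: 41175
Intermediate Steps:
P(M, I) = -M/3 (P(M, I) = ⅔ - (2 + M)/3 = ⅔ + (-⅔ - M/3) = -M/3)
m(b, s) = 4*b*s/3 (m(b, s) = (b + b)*(s - s/3) = (2*b)*(2*s/3) = 4*b*s/3)
-905 + S*m(-10, 6) = -905 - 2104*(-10)*6/3 = -905 - 526*(-80) = -905 + 42080 = 41175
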